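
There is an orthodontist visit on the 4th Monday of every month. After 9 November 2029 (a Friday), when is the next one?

November 2029 starts on a Thursday; its first Monday is the 5th, so the 4th Monday is the 26th — 26 November 2029.
26 November 2029 is after 9 November 2029, so that is the next one.

26 November 2029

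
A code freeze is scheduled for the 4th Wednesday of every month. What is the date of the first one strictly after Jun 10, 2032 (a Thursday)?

Jun 23, 2032

Jun 2032 starts on a Tuesday; its first Wednesday is the 2nd, so the 4th Wednesday is the 23rd — Jun 23, 2032.
Jun 23, 2032 is after Jun 10, 2032, so that is the next one.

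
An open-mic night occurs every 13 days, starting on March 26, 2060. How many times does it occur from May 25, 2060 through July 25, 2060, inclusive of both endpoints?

Occurrences land 13·i days after March 26, 2060 for i = 0, 1, 2, …
May 25, 2060 is 60 days after the start; 60 ÷ 13 = 4 remainder 8; since the remainder is 8, round up to i = 5. First occurrence in the window: #6 on May 30, 2060 (5×13 = 65 days in).
July 25, 2060 is 121 days after the start; 121 ÷ 13 = 9 remainder 4. Last occurrence in the window: #10 on July 21, 2060.
Occurrences #6 through #10: 5 in total.

5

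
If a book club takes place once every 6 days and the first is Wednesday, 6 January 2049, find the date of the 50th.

The 50th occurrence is 49 intervals after the first: 49 × 6 = 294 days after 6 January 2049.
January has 31 days — 25 days to the end of January leaves 269.
February has 28 days (241 left).
March has 31 days (210 left).
April has 30 days (180 left).
May has 31 days (149 left).
June has 30 days (119 left).
July has 31 days (88 left).
August has 31 days (57 left).
September has 30 days (27 left).
27 days into October → 27 October 2049.

27 October 2049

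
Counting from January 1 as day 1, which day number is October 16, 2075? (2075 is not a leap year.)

289

Days in months before October: 31 + 28 + 31 + 30 + 31 + 30 + 31 + 31 + 30 = 273.
Plus 16 days into October → day 289.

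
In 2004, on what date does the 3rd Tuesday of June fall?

The first Tuesday of June 2004 is June 1.
The 3rd Tuesday is 2 weeks later: 1 + 14 = 15.

June 15, 2004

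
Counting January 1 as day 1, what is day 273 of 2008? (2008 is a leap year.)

Jan has 31 days (273 − 31 = 242 remain).
Feb has 29 days (242 − 29 = 213 remain).
Mar has 31 days (213 − 31 = 182 remain).
Apr has 30 days (182 − 30 = 152 remain).
May has 31 days (152 − 31 = 121 remain).
Jun has 30 days (121 − 30 = 91 remain).
Jul has 31 days (91 − 31 = 60 remain).
Aug has 31 days (60 − 31 = 29 remain).
29 into Sep → Sep 29.

Sep 29, 2008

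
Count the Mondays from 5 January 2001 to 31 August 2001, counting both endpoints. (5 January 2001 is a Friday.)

34

5 January 2001 is a Friday; the first Monday on or after it is 8 January 2001 (3 days later).
From 8 January 2001 to 31 August 2001: 23 + 28 + 31 + 30 + 31 + 30 + 31 + 31 = 235 days (rest of January, February, March, April, May, June, July, August).
235 ÷ 7 = 33 full weeks with remainder 4, so 33 more Mondays after the first → 34.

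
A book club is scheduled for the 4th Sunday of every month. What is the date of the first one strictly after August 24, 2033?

August 2033 starts on a Monday; its first Sunday is the 7th, so the 4th Sunday is the 28th — August 28, 2033.
August 28, 2033 is after August 24, 2033, so that is the next one.

August 28, 2033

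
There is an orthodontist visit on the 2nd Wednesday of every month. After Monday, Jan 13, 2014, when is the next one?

Feb 12, 2014

Jan 2014 starts on a Wednesday; its first Wednesday is the 1st, so the 2nd Wednesday is the 8th — Jan 8, 2014.
That is not after Jan 13, 2014, so look at Feb 2014.
Feb 2014 starts on a Saturday; its first Wednesday is the 5th, so the 2nd Wednesday is the 12th — Feb 12, 2014.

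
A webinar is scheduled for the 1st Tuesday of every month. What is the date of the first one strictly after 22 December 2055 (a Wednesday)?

4 January 2056

December 2055 starts on a Wednesday, so its 1st Tuesday is 7 December 2055 (6 days in).
That is not after 22 December 2055, so look at January 2056.
January 2056 starts on a Saturday, so its 1st Tuesday is 4 January 2056 (3 days in).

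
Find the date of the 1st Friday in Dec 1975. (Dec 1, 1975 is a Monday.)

Dec 5, 1975

Dec 1975 begins on a Monday, so the first Friday is Dec 5 (4 days later).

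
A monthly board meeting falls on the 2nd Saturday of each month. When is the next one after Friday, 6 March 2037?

14 March 2037

March 2037 starts on a Sunday; its first Saturday is the 7th, so the 2nd Saturday is the 14th — 14 March 2037.
14 March 2037 is after 6 March 2037, so that is the next one.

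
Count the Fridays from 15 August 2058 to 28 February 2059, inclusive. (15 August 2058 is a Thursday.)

15 August 2058 is a Thursday; the first Friday on or after it is 16 August 2058 (1 day later).
From 16 August 2058 to 28 February 2059: 15 + 30 + 31 + 30 + 31 + 31 + 28 = 196 days (rest of August, September, October, November, December, January, February).
196 ÷ 7 = 28 full weeks with remainder 0, so 28 more Fridays after the first → 29.

29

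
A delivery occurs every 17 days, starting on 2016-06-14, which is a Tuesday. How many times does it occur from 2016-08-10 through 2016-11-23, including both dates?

Occurrences land 17·i days after 2016-06-14 for i = 0, 1, 2, …
2016-08-10 is 57 days after the start; 57 ÷ 17 = 3 remainder 6; since the remainder is 6, round up to i = 4. First occurrence in the window: #5 on 2016-08-21 (4×17 = 68 days in).
2016-11-23 is 162 days after the start; 162 ÷ 17 = 9 remainder 9. Last occurrence in the window: #10 on 2016-11-14.
Occurrences #5 through #10: 6 in total.

6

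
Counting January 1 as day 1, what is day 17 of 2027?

17 into January → January 17.

2027-01-17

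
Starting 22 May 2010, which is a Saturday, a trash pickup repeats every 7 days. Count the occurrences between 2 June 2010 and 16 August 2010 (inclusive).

11

Occurrences land 7·i days after 22 May 2010 for i = 0, 1, 2, …
2 June 2010 is 11 days after the start; 11 ÷ 7 = 1 remainder 4; since the remainder is 4, round up to i = 2. First occurrence in the window: #3 on 5 June 2010 (2×7 = 14 days in).
16 August 2010 is 86 days after the start; 86 ÷ 7 = 12 remainder 2. Last occurrence in the window: #13 on 14 August 2010.
Occurrences #3 through #13: 11 in total.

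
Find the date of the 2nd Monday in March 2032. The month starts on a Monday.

2032-03-08

March 2032 begins on a Monday, so the first Monday is March 1.
The 2nd Monday is 1 weeks later: 1 + 7 = 8.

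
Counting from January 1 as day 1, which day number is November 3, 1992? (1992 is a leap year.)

308

Days in months before November: 31 + 29 + 31 + 30 + 31 + 30 + 31 + 31 + 30 + 31 = 305.
Plus 3 days into November → day 308.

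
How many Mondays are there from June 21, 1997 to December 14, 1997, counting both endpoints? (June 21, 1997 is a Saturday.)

25

June 21, 1997 is a Saturday; the first Monday on or after it is June 23, 1997 (2 days later).
From June 23, 1997 to December 14, 1997: 7 + 31 + 31 + 30 + 31 + 30 + 14 = 174 days (rest of June, July, August, September, October, November, December).
174 ÷ 7 = 24 full weeks with remainder 6, so 24 more Mondays after the first → 25.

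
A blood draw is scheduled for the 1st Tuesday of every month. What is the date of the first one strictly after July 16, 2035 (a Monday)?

August 7, 2035

July 2035 starts on a Sunday, so its 1st Tuesday is July 3, 2035 (2 days in).
That is not after July 16, 2035, so look at August 2035.
August 2035 starts on a Wednesday, so its 1st Tuesday is August 7, 2035 (6 days in).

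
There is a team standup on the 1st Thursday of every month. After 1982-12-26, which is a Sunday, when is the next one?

December 1982 starts on a Wednesday, so its 1st Thursday is 1982-12-02 (1 day in).
That is not after 1982-12-26, so look at January 1983.
January 1983 starts on a Saturday, so its 1st Thursday is 1983-01-06 (5 days in).

1983-01-06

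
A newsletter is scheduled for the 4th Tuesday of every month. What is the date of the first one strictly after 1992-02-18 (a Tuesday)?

1992-02-25

February 1992 starts on a Saturday; its first Tuesday is the 4th, so the 4th Tuesday is the 25th — 1992-02-25.
1992-02-25 is after 1992-02-18, so that is the next one.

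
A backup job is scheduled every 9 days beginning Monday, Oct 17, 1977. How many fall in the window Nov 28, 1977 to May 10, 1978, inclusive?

Occurrences land 9·i days after Oct 17, 1977 for i = 0, 1, 2, …
Nov 28, 1977 is 42 days after the start; 42 ÷ 9 = 4 remainder 6; since the remainder is 6, round up to i = 5. First occurrence in the window: #6 on Dec 1, 1977 (5×9 = 45 days in).
May 10, 1978 is 205 days after the start; 205 ÷ 9 = 22 remainder 7. Last occurrence in the window: #23 on May 3, 1978.
Occurrences #6 through #23: 18 in total.

18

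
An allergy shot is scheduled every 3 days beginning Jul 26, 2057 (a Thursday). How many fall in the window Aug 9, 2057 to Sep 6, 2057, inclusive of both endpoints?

Occurrences land 3·i days after Jul 26, 2057 for i = 0, 1, 2, …
Aug 9, 2057 is 14 days after the start; 14 ÷ 3 = 4 remainder 2; since the remainder is 2, round up to i = 5. First occurrence in the window: #6 on Aug 10, 2057 (5×3 = 15 days in).
Sep 6, 2057 is 42 days after the start; 42 ÷ 3 = 14 remainder 0. Last occurrence in the window: #15 on Sep 6, 2057.
Occurrences #6 through #15: 10 in total.

10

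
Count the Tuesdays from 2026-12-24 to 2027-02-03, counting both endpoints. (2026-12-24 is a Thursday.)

6

2026-12-24 is a Thursday; the first Tuesday on or after it is 2026-12-29 (5 days later).
From 2026-12-29 to 2027-02-03: 2 + 31 + 3 = 36 days (rest of December, January, February).
36 ÷ 7 = 5 full weeks with remainder 1, so 5 more Tuesdays after the first → 6.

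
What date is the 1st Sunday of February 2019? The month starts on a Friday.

February 2019 begins on a Friday, so the first Sunday is February 3 (2 days later).

3 February 2019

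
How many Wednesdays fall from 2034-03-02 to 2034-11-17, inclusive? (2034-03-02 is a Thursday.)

37

2034-03-02 is a Thursday; the first Wednesday on or after it is 2034-03-08 (6 days later).
From 2034-03-08 to 2034-11-17: 23 + 30 + 31 + 30 + 31 + 31 + 30 + 31 + 17 = 254 days (rest of March, April, May, June, July, August, September, October, November).
254 ÷ 7 = 36 full weeks with remainder 2, so 36 more Wednesdays after the first → 37.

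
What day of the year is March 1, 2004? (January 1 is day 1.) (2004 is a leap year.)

Days in months before March: 31 + 29 = 60.
Plus 1 day into March → day 61.

61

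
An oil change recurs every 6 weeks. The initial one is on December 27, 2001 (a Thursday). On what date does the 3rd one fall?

March 21, 2002

The 3rd occurrence is 2 intervals after the first: 2 × 42 = 84 days after December 27, 2001.
December has 31 days — 4 days to the end of December leaves 80.
January has 31 days (49 left).
February has 28 days (21 left).
21 days into March → March 21, 2002.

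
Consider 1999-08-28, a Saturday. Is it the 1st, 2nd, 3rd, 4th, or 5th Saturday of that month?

Day 28 falls in week ⌈28/7⌉ of the month.
Days 1–7 hold the 1st Saturday, 8–14 the 2nd, 15–21 the 3rd, 22–28 the 4th, 29–31 the 5th.
28 is in the range for the 4th.

4th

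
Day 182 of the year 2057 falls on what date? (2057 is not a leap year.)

Jul 1, 2057

Jan has 31 days (182 − 31 = 151 remain).
Feb has 28 days (151 − 28 = 123 remain).
Mar has 31 days (123 − 31 = 92 remain).
Apr has 30 days (92 − 30 = 62 remain).
May has 31 days (62 − 31 = 31 remain).
Jun has 30 days (31 − 30 = 1 remain).
1 into Jul → Jul 1.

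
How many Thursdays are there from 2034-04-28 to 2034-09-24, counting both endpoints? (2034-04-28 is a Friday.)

21

2034-04-28 is a Friday; the first Thursday on or after it is 2034-05-04 (6 days later).
From 2034-05-04 to 2034-09-24: 27 + 30 + 31 + 31 + 24 = 143 days (rest of May, June, July, August, September).
143 ÷ 7 = 20 full weeks with remainder 3, so 20 more Thursdays after the first → 21.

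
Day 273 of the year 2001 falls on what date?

September 30, 2001

January has 31 days (273 − 31 = 242 remain).
February has 28 days (242 − 28 = 214 remain).
March has 31 days (214 − 31 = 183 remain).
April has 30 days (183 − 30 = 153 remain).
May has 31 days (153 − 31 = 122 remain).
June has 30 days (122 − 30 = 92 remain).
July has 31 days (92 − 31 = 61 remain).
August has 31 days (61 − 31 = 30 remain).
30 into September → September 30.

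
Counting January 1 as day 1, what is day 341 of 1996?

Dec 6, 1996

Jan has 31 days (341 − 31 = 310 remain).
Feb has 29 days (310 − 29 = 281 remain).
Mar has 31 days (281 − 31 = 250 remain).
Apr has 30 days (250 − 30 = 220 remain).
May has 31 days (220 − 31 = 189 remain).
Jun has 30 days (189 − 30 = 159 remain).
Jul has 31 days (159 − 31 = 128 remain).
Aug has 31 days (128 − 31 = 97 remain).
Sep has 30 days (97 − 30 = 67 remain).
Oct has 31 days (67 − 31 = 36 remain).
Nov has 30 days (36 − 30 = 6 remain).
6 into Dec → Dec 6.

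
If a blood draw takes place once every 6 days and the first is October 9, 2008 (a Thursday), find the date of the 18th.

January 19, 2009

The 18th occurrence is 17 intervals after the first: 17 × 6 = 102 days after October 9, 2008.
October has 31 days — 22 days to the end of October leaves 80.
November has 30 days (50 left).
December has 31 days (19 left).
19 days into January → January 19, 2009.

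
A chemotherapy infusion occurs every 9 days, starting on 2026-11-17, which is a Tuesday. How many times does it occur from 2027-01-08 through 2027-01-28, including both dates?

3

Occurrences land 9·i days after 2026-11-17 for i = 0, 1, 2, …
2027-01-08 is 52 days after the start; 52 ÷ 9 = 5 remainder 7; since the remainder is 7, round up to i = 6. First occurrence in the window: #7 on 2027-01-10 (6×9 = 54 days in).
2027-01-28 is 72 days after the start; 72 ÷ 9 = 8 remainder 0. Last occurrence in the window: #9 on 2027-01-28.
Occurrences #7 through #9: 3 in total.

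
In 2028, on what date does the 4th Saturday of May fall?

2028-05-27

May 2028 begins on a Monday, so the first Saturday is May 6 (5 days later).
The 4th Saturday is 3 weeks later: 6 + 21 = 27.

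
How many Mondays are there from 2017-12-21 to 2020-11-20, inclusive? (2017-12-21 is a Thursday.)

152

2017-12-21 is a Thursday; the first Monday on or after it is 2017-12-25 (4 days later).
From 2017-12-25 to 2020-11-20: 6 + 365 + 365 + 325 = 1061 days (rest of 2017, 2018, 2019, to 2020-11-20 in 2020).
1061 ÷ 7 = 151 full weeks with remainder 4, so 151 more Mondays after the first → 152.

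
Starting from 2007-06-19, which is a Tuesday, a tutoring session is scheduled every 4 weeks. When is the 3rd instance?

The 3rd occurrence is 2 intervals after the first: 2 × 28 = 56 days after 2007-06-19.
June has 30 days — 11 days to the end of June leaves 45.
July has 31 days (14 left).
14 days into August → 2007-08-14.

2007-08-14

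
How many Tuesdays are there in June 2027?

5

1 June 2027 is a Tuesday; the first Tuesday on or after it is 1 June 2027.
From 1 June 2027 to 30 June 2027 is 30 − 1 = 29 days.
29 ÷ 7 = 4 full weeks with remainder 1, so 4 more Tuesdays after the first → 5.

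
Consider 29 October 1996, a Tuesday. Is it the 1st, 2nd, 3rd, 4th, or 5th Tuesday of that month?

5th

Day 29 falls in week ⌈29/7⌉ of the month.
Days 1–7 hold the 1st Tuesday, 8–14 the 2nd, 15–21 the 3rd, 22–28 the 4th, 29–31 the 5th.
29 is in the range for the 5th.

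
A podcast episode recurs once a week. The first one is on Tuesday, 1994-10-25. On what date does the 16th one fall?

1995-02-07

The 16th occurrence is 15 intervals after the first: 15 × 7 = 105 days after 1994-10-25.
October has 31 days — 6 days to the end of October leaves 99.
November has 30 days (69 left).
December has 31 days (38 left).
January has 31 days (7 left).
7 days into February → 1995-02-07.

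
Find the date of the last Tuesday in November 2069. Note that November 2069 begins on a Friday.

November 2069 begins on a Friday, so the first Tuesday is November 5 (4 days later).
November 2069 has 30 days. Adding weeks: 5, 12, 19, 26 — the last one ≤ 30 is the 26th.

November 26, 2069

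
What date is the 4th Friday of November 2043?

November 27, 2043

The first Friday of November 2043 is November 6.
The 4th Friday is 3 weeks later: 6 + 21 = 27.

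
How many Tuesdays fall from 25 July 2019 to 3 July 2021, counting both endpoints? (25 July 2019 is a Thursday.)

101

25 July 2019 is a Thursday; the first Tuesday on or after it is 30 July 2019 (5 days later).
From 30 July 2019 to 3 July 2021: 154 + 366 + 184 = 704 days (rest of 2019, 2020, to 3 July 2021 in 2021).
704 ÷ 7 = 100 full weeks with remainder 4, so 100 more Tuesdays after the first → 101.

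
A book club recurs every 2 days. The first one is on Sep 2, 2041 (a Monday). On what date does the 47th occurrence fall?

The 47th occurrence is 46 intervals after the first: 46 × 2 = 92 days after Sep 2, 2041.
Sep has 30 days — 28 days to the end of Sep leaves 64.
Oct has 31 days (33 left).
Nov has 30 days (3 left).
3 days into Dec → Dec 3, 2041.

Dec 3, 2041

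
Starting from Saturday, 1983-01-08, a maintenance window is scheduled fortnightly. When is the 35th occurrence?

The 35th occurrence is 34 intervals after the first: 34 × 14 = 476 days after 1983-01-08.
January has 31 days — 23 days to the end of January leaves 453.
From end of January to end of 1983 is 334 days (119 left).
January has 31 days (88 left).
February has 29 days (59 left).
March has 31 days (28 left).
28 days into April → 1984-04-28.

1984-04-28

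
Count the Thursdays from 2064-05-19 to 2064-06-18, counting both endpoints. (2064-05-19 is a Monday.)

4

2064-05-19 is a Monday; the first Thursday on or after it is 2064-05-22 (3 days later).
From 2064-05-22 to 2064-06-18: 9 + 18 = 27 days (rest of May, June).
27 ÷ 7 = 3 full weeks with remainder 6, so 3 more Thursdays after the first → 4.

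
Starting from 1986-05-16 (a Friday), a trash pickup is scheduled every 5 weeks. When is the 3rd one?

1986-07-25

The 3rd occurrence is 2 intervals after the first: 2 × 35 = 70 days after 1986-05-16.
May has 31 days — 15 days to the end of May leaves 55.
June has 30 days (25 left).
25 days into July → 1986-07-25.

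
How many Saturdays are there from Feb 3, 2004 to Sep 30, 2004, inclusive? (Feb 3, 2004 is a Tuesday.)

34

Feb 3, 2004 is a Tuesday; the first Saturday on or after it is Feb 7, 2004 (4 days later).
From Feb 7, 2004 to Sep 30, 2004: 22 + 31 + 30 + 31 + 30 + 31 + 31 + 30 = 236 days (rest of Feb, Mar, Apr, May, Jun, Jul, Aug, Sep).
236 ÷ 7 = 33 full weeks with remainder 5, so 33 more Saturdays after the first → 34.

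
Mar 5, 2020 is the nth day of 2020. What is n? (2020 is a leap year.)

Days in months before Mar: 31 + 29 = 60.
Plus 5 days into Mar → day 65.

65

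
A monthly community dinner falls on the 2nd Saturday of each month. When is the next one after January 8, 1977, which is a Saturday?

February 12, 1977

January 1977 starts on a Saturday; its first Saturday is the 1st, so the 2nd Saturday is the 8th — January 8, 1977.
That is not after January 8, 1977, so look at February 1977.
February 1977 starts on a Tuesday; its first Saturday is the 5th, so the 2nd Saturday is the 12th — February 12, 1977.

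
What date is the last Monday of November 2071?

The first Monday of November 2071 is November 2.
November 2071 has 30 days. Adding weeks: 2, 9, 16, 23, 30 — the last one ≤ 30 is the 30th.

2071-11-30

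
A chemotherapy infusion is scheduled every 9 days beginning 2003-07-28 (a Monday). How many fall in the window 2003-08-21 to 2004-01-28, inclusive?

18

Occurrences land 9·i days after 2003-07-28 for i = 0, 1, 2, …
2003-08-21 is 24 days after the start; 24 ÷ 9 = 2 remainder 6; since the remainder is 6, round up to i = 3. First occurrence in the window: #4 on 2003-08-24 (3×9 = 27 days in).
2004-01-28 is 184 days after the start; 184 ÷ 9 = 20 remainder 4. Last occurrence in the window: #21 on 2004-01-24.
Occurrences #4 through #21: 18 in total.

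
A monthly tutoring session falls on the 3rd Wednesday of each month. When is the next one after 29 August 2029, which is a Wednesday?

19 September 2029

August 2029 starts on a Wednesday; its first Wednesday is the 1st, so the 3rd Wednesday is the 15th — 15 August 2029.
That is not after 29 August 2029, so look at September 2029.
September 2029 starts on a Saturday; its first Wednesday is the 5th, so the 3rd Wednesday is the 19th — 19 September 2029.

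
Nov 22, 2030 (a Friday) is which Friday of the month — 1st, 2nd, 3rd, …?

4th

Day 22 falls in week ⌈22/7⌉ of the month.
Days 1–7 hold the 1st Friday, 8–14 the 2nd, 15–21 the 3rd, 22–28 the 4th, 29–31 the 5th.
22 is in the range for the 4th.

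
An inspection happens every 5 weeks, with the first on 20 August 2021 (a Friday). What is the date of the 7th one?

18 March 2022

The 7th occurrence is 6 intervals after the first: 6 × 35 = 210 days after 20 August 2021.
August has 31 days — 11 days to the end of August leaves 199.
September has 30 days (169 left).
October has 31 days (138 left).
November has 30 days (108 left).
December has 31 days (77 left).
January has 31 days (46 left).
February has 28 days (18 left).
18 days into March → 18 March 2022.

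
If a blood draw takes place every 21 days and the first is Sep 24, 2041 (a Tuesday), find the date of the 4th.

The 4th occurrence is 3 intervals after the first: 3 × 21 = 63 days after Sep 24, 2041.
Sep has 30 days — 6 days to the end of Sep leaves 57.
Oct has 31 days (26 left).
26 days into Nov → Nov 26, 2041.

Nov 26, 2041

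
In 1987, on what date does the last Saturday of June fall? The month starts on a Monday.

June 1987 begins on a Monday, so the first Saturday is June 6 (5 days later).
June 1987 has 30 days. Adding weeks: 6, 13, 20, 27 — the last one ≤ 30 is the 27th.

1987-06-27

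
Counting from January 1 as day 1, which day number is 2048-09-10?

254

Days in months before September: 31 + 29 + 31 + 30 + 31 + 30 + 31 + 31 = 244.
Plus 10 days into September → day 254.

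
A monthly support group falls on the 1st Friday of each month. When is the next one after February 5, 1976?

February 1976 starts on a Sunday, so its 1st Friday is February 6, 1976 (5 days in).
February 6, 1976 is after February 5, 1976, so that is the next one.

February 6, 1976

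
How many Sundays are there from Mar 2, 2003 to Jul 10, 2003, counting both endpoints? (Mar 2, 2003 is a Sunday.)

19

Mar 2, 2003 is a Sunday; the first Sunday on or after it is Mar 2, 2003.
From Mar 2, 2003 to Jul 10, 2003: 29 + 30 + 31 + 30 + 10 = 130 days (rest of Mar, Apr, May, Jun, Jul).
130 ÷ 7 = 18 full weeks with remainder 4, so 18 more Sundays after the first → 19.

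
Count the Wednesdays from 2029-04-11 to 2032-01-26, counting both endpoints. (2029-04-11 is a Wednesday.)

146

2029-04-11 is a Wednesday; the first Wednesday on or after it is 2029-04-11.
From 2029-04-11 to 2032-01-26: 264 + 365 + 365 + 26 = 1020 days (rest of 2029, 2030, 2031, to 2032-01-26 in 2032).
1020 ÷ 7 = 145 full weeks with remainder 5, so 145 more Wednesdays after the first → 146.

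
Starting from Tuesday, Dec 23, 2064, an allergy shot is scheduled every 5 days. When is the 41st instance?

Jul 11, 2065

The 41st occurrence is 40 intervals after the first: 40 × 5 = 200 days after Dec 23, 2064.
Dec has 31 days — 8 days to the end of Dec leaves 192.
Jan has 31 days (161 left).
Feb has 28 days (133 left).
Mar has 31 days (102 left).
Apr has 30 days (72 left).
May has 31 days (41 left).
Jun has 30 days (11 left).
11 days into Jul → Jul 11, 2065.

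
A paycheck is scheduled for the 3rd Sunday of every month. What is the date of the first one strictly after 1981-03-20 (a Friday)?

March 1981 starts on a Sunday; its first Sunday is the 1st, so the 3rd Sunday is the 15th — 1981-03-15.
That is not after 1981-03-20, so look at April 1981.
April 1981 starts on a Wednesday; its first Sunday is the 5th, so the 3rd Sunday is the 19th — 1981-04-19.

1981-04-19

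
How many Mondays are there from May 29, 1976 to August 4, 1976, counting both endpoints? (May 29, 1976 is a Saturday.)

10

May 29, 1976 is a Saturday; the first Monday on or after it is May 31, 1976 (2 days later).
From May 31, 1976 to August 4, 1976: 0 + 30 + 31 + 4 = 65 days (rest of May, June, July, August).
65 ÷ 7 = 9 full weeks with remainder 2, so 9 more Mondays after the first → 10.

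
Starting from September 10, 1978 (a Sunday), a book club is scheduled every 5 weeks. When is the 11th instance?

The 11th occurrence is 10 intervals after the first: 10 × 35 = 350 days after September 10, 1978.
September has 30 days — 20 days to the end of September leaves 330.
October has 31 days (299 left).
November has 30 days (269 left).
December has 31 days (238 left).
January has 31 days (207 left).
February has 28 days (179 left).
March has 31 days (148 left).
April has 30 days (118 left).
May has 31 days (87 left).
June has 30 days (57 left).
July has 31 days (26 left).
26 days into August → August 26, 1979.

August 26, 1979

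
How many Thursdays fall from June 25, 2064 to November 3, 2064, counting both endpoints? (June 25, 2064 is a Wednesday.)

June 25, 2064 is a Wednesday; the first Thursday on or after it is June 26, 2064 (1 day later).
From June 26, 2064 to November 3, 2064: 4 + 31 + 31 + 30 + 31 + 3 = 130 days (rest of June, July, August, September, October, November).
130 ÷ 7 = 18 full weeks with remainder 4, so 18 more Thursdays after the first → 19.

19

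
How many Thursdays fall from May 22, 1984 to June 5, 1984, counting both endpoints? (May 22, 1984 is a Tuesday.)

2

May 22, 1984 is a Tuesday; the first Thursday on or after it is May 24, 1984 (2 days later).
From May 24, 1984 to June 5, 1984: 7 + 5 = 12 days (rest of May, June).
12 ÷ 7 = 1 full weeks with remainder 5, so 1 more Thursdays after the first → 2.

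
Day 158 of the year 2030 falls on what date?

2030-06-07

January has 31 days (158 − 31 = 127 remain).
February has 28 days (127 − 28 = 99 remain).
March has 31 days (99 − 31 = 68 remain).
April has 30 days (68 − 30 = 38 remain).
May has 31 days (38 − 31 = 7 remain).
7 into June → June 7.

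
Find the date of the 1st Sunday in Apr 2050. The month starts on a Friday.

Apr 3, 2050

Apr 2050 begins on a Friday, so the first Sunday is Apr 3 (2 days later).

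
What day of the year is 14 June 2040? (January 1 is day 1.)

Days in months before June: 31 + 29 + 31 + 30 + 31 = 152.
Plus 14 days into June → day 166.

166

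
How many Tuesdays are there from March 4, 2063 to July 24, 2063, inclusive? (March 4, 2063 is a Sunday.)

March 4, 2063 is a Sunday; the first Tuesday on or after it is March 6, 2063 (2 days later).
From March 6, 2063 to July 24, 2063: 25 + 30 + 31 + 30 + 24 = 140 days (rest of March, April, May, June, July).
140 ÷ 7 = 20 full weeks with remainder 0, so 20 more Tuesdays after the first → 21.

21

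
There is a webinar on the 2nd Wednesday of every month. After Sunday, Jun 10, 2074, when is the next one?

Jun 13, 2074

Jun 2074 starts on a Friday; its first Wednesday is the 6th, so the 2nd Wednesday is the 13th — Jun 13, 2074.
Jun 13, 2074 is after Jun 10, 2074, so that is the next one.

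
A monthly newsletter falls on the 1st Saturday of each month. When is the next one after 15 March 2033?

March 2033 starts on a Tuesday, so its 1st Saturday is 5 March 2033 (4 days in).
That is not after 15 March 2033, so look at April 2033.
April 2033 starts on a Friday, so its 1st Saturday is 2 April 2033 (1 day in).

2 April 2033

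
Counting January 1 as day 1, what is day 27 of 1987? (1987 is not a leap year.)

27 into Jan → Jan 27.

Jan 27, 1987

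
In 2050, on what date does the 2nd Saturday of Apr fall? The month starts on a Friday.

Apr 9, 2050

Apr 2050 begins on a Friday, so the first Saturday is Apr 2 (1 day later).
The 2nd Saturday is 1 weeks later: 2 + 7 = 9.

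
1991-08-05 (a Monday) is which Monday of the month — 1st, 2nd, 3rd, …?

1st

Day 5 falls in week ⌈5/7⌉ of the month.
Days 1–7 hold the 1st Monday, 8–14 the 2nd, 15–21 the 3rd, 22–28 the 4th, 29–31 the 5th.
5 is in the range for the 1st.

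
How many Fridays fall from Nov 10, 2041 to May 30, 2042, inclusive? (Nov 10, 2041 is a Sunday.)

Nov 10, 2041 is a Sunday; the first Friday on or after it is Nov 15, 2041 (5 days later).
From Nov 15, 2041 to May 30, 2042: 15 + 31 + 31 + 28 + 31 + 30 + 30 = 196 days (rest of Nov, Dec, Jan, Feb, Mar, Apr, May).
196 ÷ 7 = 28 full weeks with remainder 0, so 28 more Fridays after the first → 29.

29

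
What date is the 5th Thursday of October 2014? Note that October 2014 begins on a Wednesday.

October 2014 begins on a Wednesday, so the first Thursday is October 2 (1 day later).
The 5th Thursday is 4 weeks later: 2 + 28 = 30.

2014-10-30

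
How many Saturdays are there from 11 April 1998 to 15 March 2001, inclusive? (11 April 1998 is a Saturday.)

153

11 April 1998 is a Saturday; the first Saturday on or after it is 11 April 1998.
From 11 April 1998 to 15 March 2001: 264 + 365 + 366 + 74 = 1069 days (rest of 1998, 1999, 2000, to 15 March 2001 in 2001).
1069 ÷ 7 = 152 full weeks with remainder 5, so 152 more Saturdays after the first → 153.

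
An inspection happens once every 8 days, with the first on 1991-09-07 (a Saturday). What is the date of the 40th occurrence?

The 40th occurrence is 39 intervals after the first: 39 × 8 = 312 days after 1991-09-07.
September has 30 days — 23 days to the end of September leaves 289.
October has 31 days (258 left).
November has 30 days (228 left).
December has 31 days (197 left).
January has 31 days (166 left).
February has 29 days (137 left).
March has 31 days (106 left).
April has 30 days (76 left).
May has 31 days (45 left).
June has 30 days (15 left).
15 days into July → 1992-07-15.

1992-07-15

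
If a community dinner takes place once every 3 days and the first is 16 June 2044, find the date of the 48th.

The 48th occurrence is 47 intervals after the first: 47 × 3 = 141 days after 16 June 2044.
June has 30 days — 14 days to the end of June leaves 127.
July has 31 days (96 left).
August has 31 days (65 left).
September has 30 days (35 left).
October has 31 days (4 left).
4 days into November → 4 November 2044.

4 November 2044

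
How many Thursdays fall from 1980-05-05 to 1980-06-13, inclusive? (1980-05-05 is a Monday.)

6

1980-05-05 is a Monday; the first Thursday on or after it is 1980-05-08 (3 days later).
From 1980-05-08 to 1980-06-13: 23 + 13 = 36 days (rest of May, June).
36 ÷ 7 = 5 full weeks with remainder 1, so 5 more Thursdays after the first → 6.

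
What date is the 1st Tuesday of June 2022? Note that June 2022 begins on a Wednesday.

June 2022 begins on a Wednesday, so the first Tuesday is June 7 (6 days later).

7 June 2022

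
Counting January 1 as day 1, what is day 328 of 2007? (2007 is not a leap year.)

January has 31 days (328 − 31 = 297 remain).
February has 28 days (297 − 28 = 269 remain).
March has 31 days (269 − 31 = 238 remain).
April has 30 days (238 − 30 = 208 remain).
May has 31 days (208 − 31 = 177 remain).
June has 30 days (177 − 30 = 147 remain).
July has 31 days (147 − 31 = 116 remain).
August has 31 days (116 − 31 = 85 remain).
September has 30 days (85 − 30 = 55 remain).
October has 31 days (55 − 31 = 24 remain).
24 into November → November 24.

November 24, 2007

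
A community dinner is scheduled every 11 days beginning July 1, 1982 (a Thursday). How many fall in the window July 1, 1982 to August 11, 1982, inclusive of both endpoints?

Occurrences land 11·i days after July 1, 1982 for i = 0, 1, 2, …
The window opens on the start date, so the first occurrence inside is #1 on July 1, 1982.
August 11, 1982 is 41 days after the start; 41 ÷ 11 = 3 remainder 8. Last occurrence in the window: #4 on August 3, 1982.
Occurrences #1 through #4: 4 in total.

4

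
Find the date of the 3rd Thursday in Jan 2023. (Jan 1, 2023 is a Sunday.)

Jan 19, 2023

Jan 2023 begins on a Sunday, so the first Thursday is Jan 5 (4 days later).
The 3rd Thursday is 2 weeks later: 5 + 14 = 19.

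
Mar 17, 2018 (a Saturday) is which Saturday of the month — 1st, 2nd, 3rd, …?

Day 17 falls in week ⌈17/7⌉ of the month.
Days 1–7 hold the 1st Saturday, 8–14 the 2nd, 15–21 the 3rd, 22–28 the 4th, 29–31 the 5th.
17 is in the range for the 3rd.

3rd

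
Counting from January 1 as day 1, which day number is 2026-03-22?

Days in months before March: 31 + 28 = 59.
Plus 22 days into March → day 81.

81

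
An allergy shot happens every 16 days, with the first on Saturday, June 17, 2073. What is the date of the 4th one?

The 4th occurrence is 3 intervals after the first: 3 × 16 = 48 days after June 17, 2073.
June has 30 days — 13 days to the end of June leaves 35.
July has 31 days (4 left).
4 days into August → August 4, 2073.

August 4, 2073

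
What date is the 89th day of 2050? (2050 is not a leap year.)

30 March 2050

January has 31 days (89 − 31 = 58 remain).
February has 28 days (58 − 28 = 30 remain).
30 into March → March 30.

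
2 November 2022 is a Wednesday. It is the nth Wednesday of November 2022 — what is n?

1st

Day 2 falls in week ⌈2/7⌉ of the month.
Days 1–7 hold the 1st Wednesday, 8–14 the 2nd, 15–21 the 3rd, 22–28 the 4th, 29–31 the 5th.
2 is in the range for the 1st.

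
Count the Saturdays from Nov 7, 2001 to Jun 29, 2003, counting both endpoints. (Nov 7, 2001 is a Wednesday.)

Nov 7, 2001 is a Wednesday; the first Saturday on or after it is Nov 10, 2001 (3 days later).
From Nov 10, 2001 to Jun 29, 2003: 51 + 365 + 180 = 596 days (rest of 2001, 2002, to Jun 29, 2003 in 2003).
596 ÷ 7 = 85 full weeks with remainder 1, so 85 more Saturdays after the first → 86.

86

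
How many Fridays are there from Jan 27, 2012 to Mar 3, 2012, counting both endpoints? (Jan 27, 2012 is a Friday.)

Jan 27, 2012 is a Friday; the first Friday on or after it is Jan 27, 2012.
From Jan 27, 2012 to Mar 3, 2012: 4 + 29 + 3 = 36 days (rest of Jan, Feb, Mar).
36 ÷ 7 = 5 full weeks with remainder 1, so 5 more Fridays after the first → 6.

6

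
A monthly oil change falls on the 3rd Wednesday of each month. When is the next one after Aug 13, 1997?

Aug 1997 starts on a Friday; its first Wednesday is the 6th, so the 3rd Wednesday is the 20th — Aug 20, 1997.
Aug 20, 1997 is after Aug 13, 1997, so that is the next one.

Aug 20, 1997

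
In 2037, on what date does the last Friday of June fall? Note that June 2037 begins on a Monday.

2037-06-26

June 2037 begins on a Monday, so the first Friday is June 5 (4 days later).
June 2037 has 30 days. Adding weeks: 5, 12, 19, 26 — the last one ≤ 30 is the 26th.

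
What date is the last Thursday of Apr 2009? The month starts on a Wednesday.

Apr 30, 2009

Apr 2009 begins on a Wednesday, so the first Thursday is Apr 2 (1 day later).
Apr 2009 has 30 days. Adding weeks: 2, 9, 16, 23, 30 — the last one ≤ 30 is the 30th.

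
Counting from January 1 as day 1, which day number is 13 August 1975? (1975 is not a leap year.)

Days in months before August: 31 + 28 + 31 + 30 + 31 + 30 + 31 = 212.
Plus 13 days into August → day 225.

225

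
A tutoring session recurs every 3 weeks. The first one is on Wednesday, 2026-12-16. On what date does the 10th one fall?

The 10th occurrence is 9 intervals after the first: 9 × 21 = 189 days after 2026-12-16.
December has 31 days — 15 days to the end of December leaves 174.
January has 31 days (143 left).
February has 28 days (115 left).
March has 31 days (84 left).
April has 30 days (54 left).
May has 31 days (23 left).
23 days into June → 2027-06-23.

2027-06-23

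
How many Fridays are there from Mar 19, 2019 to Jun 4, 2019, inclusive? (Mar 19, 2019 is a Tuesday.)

11

Mar 19, 2019 is a Tuesday; the first Friday on or after it is Mar 22, 2019 (3 days later).
From Mar 22, 2019 to Jun 4, 2019: 9 + 30 + 31 + 4 = 74 days (rest of Mar, Apr, May, Jun).
74 ÷ 7 = 10 full weeks with remainder 4, so 10 more Fridays after the first → 11.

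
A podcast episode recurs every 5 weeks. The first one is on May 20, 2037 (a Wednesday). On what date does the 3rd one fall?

The 3rd occurrence is 2 intervals after the first: 2 × 35 = 70 days after May 20, 2037.
May has 31 days — 11 days to the end of May leaves 59.
June has 30 days (29 left).
29 days into July → July 29, 2037.

July 29, 2037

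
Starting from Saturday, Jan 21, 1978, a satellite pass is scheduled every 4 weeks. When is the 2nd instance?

The 2nd occurrence is 1 interval after the first: 1 × 28 = 28 days after Jan 21, 1978.
Jan has 31 days — 10 days to the end of Jan leaves 18.
18 days into Feb → Feb 18, 1978.

Feb 18, 1978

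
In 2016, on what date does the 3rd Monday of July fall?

2016-07-18

The first Monday of July 2016 is July 4.
The 3rd Monday is 2 weeks later: 4 + 14 = 18.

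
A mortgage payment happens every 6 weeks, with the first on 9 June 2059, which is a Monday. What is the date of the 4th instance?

13 October 2059

The 4th occurrence is 3 intervals after the first: 3 × 42 = 126 days after 9 June 2059.
June has 30 days — 21 days to the end of June leaves 105.
July has 31 days (74 left).
August has 31 days (43 left).
September has 30 days (13 left).
13 days into October → 13 October 2059.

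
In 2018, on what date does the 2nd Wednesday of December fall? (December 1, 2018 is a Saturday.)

December 2018 begins on a Saturday, so the first Wednesday is December 5 (4 days later).
The 2nd Wednesday is 1 weeks later: 5 + 7 = 12.

2018-12-12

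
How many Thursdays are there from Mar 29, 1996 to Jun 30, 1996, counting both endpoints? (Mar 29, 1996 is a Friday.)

13

Mar 29, 1996 is a Friday; the first Thursday on or after it is Apr 4, 1996 (6 days later).
From Apr 4, 1996 to Jun 30, 1996: 26 + 31 + 30 = 87 days (rest of Apr, May, Jun).
87 ÷ 7 = 12 full weeks with remainder 3, so 12 more Thursdays after the first → 13.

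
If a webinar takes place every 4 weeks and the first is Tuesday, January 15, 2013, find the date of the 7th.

July 2, 2013

The 7th occurrence is 6 intervals after the first: 6 × 28 = 168 days after January 15, 2013.
January has 31 days — 16 days to the end of January leaves 152.
February has 28 days (124 left).
March has 31 days (93 left).
April has 30 days (63 left).
May has 31 days (32 left).
June has 30 days (2 left).
2 days into July → July 2, 2013.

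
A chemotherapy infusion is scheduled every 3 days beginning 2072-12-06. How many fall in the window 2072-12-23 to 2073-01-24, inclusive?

11

Occurrences land 3·i days after 2072-12-06 for i = 0, 1, 2, …
2072-12-23 is 17 days after the start; 17 ÷ 3 = 5 remainder 2; since the remainder is 2, round up to i = 6. First occurrence in the window: #7 on 2072-12-24 (6×3 = 18 days in).
2073-01-24 is 49 days after the start; 49 ÷ 3 = 16 remainder 1. Last occurrence in the window: #17 on 2073-01-23.
Occurrences #7 through #17: 11 in total.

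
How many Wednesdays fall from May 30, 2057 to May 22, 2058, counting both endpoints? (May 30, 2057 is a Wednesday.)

May 30, 2057 is a Wednesday; the first Wednesday on or after it is May 30, 2057.
From May 30, 2057 to May 22, 2058: 215 + 142 = 357 days (rest of 2057, to May 22, 2058 in 2058).
357 ÷ 7 = 51 full weeks with remainder 0, so 51 more Wednesdays after the first → 52.

52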